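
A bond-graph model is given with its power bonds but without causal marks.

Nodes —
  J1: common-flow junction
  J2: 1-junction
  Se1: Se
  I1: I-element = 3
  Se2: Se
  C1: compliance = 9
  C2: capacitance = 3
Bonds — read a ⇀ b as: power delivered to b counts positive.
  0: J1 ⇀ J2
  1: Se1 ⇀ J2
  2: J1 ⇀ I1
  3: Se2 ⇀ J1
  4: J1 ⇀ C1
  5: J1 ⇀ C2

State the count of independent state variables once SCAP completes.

#1 |J2  (Se1 fixes effort; stroke away)
#3 |J1  (source Se2 imposes e)
#0 |J1  (only one flow-in slot at J2)
#2 |I1  (prefer integral on I1)
#4 |J1  (J1: bond 2 brought flow, rest push out)
#5 |J1  (J1: bond 2 brought flow, rest push out)

3  (C1, C2, I1 all integral)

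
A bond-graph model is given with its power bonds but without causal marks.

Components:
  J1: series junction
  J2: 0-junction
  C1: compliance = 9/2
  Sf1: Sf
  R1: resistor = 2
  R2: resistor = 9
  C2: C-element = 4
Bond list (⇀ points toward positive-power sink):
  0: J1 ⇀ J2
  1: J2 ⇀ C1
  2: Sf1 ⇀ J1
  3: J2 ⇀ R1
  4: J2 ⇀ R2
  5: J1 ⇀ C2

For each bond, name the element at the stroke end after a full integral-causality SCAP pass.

bond 0 |J1
bond 1 |J2
bond 2 |Sf1
bond 3 |R1
bond 4 |R2
bond 5 |J1

#2 stroke at Sf1  (Sf1 (Sf) sets flow on bond)
#0 stroke at J1  (1-jn J1 has f-setter on 2)
#5 stroke at J1  (1-jn J1 has f-setter on 2)
#1 stroke at J2  (C1 outputs effort q/C1)
#3 stroke at R1  (J2 effort already set via bond 1)
#4 stroke at R2  (J2: bond 1 brought effort, rest push out)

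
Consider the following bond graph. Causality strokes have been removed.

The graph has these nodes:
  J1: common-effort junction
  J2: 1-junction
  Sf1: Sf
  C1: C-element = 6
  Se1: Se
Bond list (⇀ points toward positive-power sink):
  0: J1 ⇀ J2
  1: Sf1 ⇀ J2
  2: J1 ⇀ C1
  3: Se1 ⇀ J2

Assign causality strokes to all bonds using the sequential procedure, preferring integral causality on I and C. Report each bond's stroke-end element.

#0 |J2
#1 |Sf1
#2 |J1
#3 |J2

b1 stroke→Sf1  (source Sf1 imposes f)
b3 stroke→J2  (source Se1 imposes e)
b0 stroke→J2  (J2 flow already set via bond 1)
b2 stroke→J1  (J1: last free bond brings effort in)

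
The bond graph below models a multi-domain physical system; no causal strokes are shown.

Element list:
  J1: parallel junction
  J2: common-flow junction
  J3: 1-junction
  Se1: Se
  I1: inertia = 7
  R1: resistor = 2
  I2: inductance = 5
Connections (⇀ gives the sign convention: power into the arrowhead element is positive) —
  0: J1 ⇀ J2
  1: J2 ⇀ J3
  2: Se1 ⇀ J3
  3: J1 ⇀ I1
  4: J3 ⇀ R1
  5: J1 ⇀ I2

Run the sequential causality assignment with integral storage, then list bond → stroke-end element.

b0 →J1
b1 →J2
b2 →J3
b3 →I1
b4 →J3
b5 →I2

#2 stroke at J3  (source Se1 imposes e)
#3 stroke at I1  (I1 integral (f out))
#5 stroke at I2  (I2: I, integral causality)
#0 stroke at J1  (J1 needs exactly one e-in)
#1 stroke at J2  (J2: bond 0 brought flow, rest push out)
#4 stroke at J3  (J3 flow already set via bond 1)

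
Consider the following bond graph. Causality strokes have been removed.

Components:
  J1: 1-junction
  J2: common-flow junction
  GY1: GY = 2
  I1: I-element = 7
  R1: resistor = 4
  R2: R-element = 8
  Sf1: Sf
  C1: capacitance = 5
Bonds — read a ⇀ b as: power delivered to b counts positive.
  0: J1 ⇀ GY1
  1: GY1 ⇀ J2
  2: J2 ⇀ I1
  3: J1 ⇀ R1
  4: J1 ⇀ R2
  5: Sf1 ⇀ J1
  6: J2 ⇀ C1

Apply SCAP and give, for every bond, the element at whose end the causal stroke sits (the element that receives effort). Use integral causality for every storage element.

β5 |Sf1  (Sf1 fixes flow; stroke at Sf1)
β0 |J1  (J1 flow already set via bond 5)
β3 |J1  (common-f at J1 fixed by 5)
β4 |J1  (J1 flow already set via bond 5)
β1 |J2  (GY GY1: same side as bond 0)
β2 |I1  (I1: I, integral causality)
β6 |J2  (J2 flow already set via bond 2)

#0 |J1
#1 |J2
#2 |I1
#3 |J1
#4 |J1
#5 |Sf1
#6 |J2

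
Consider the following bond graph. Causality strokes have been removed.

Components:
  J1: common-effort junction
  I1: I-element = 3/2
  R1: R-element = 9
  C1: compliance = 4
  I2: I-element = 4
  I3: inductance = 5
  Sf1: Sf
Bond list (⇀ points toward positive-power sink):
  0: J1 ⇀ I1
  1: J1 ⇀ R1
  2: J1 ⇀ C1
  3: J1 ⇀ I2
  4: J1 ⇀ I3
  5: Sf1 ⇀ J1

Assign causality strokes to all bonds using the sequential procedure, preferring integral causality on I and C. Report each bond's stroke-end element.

bond 0 |I1
bond 1 |R1
bond 2 |J1
bond 3 |I2
bond 4 |I3
bond 5 |Sf1

#5 stroke at Sf1  (Sf1: flow source, stroke at near end)
#0 stroke at I1  (I1 integral (f out))
#2 stroke at J1  (C1 integral (e out))
#1 stroke at R1  (0-jn J1 has e-setter on 2)
#3 stroke at I2  (common-e at J1 fixed by 2)
#4 stroke at I3  (common-e at J1 fixed by 2)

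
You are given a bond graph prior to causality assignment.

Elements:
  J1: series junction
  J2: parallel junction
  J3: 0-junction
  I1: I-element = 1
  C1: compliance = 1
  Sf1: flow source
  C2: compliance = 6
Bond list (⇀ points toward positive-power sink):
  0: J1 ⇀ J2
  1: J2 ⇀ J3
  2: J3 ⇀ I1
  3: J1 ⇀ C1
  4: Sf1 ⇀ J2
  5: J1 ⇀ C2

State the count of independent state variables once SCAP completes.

#4 stroke at Sf1  (source Sf1 imposes f)
#2 stroke at I1  (I1 integral (f out))
#1 stroke at J3  (J3 needs exactly one e-in)
#0 stroke at J2  (J2: last free bond brings effort in)
#3 stroke at J1  (common-f at J1 fixed by 0)
#5 stroke at J1  (1-jn J1 has f-setter on 0)

3  (C1, C2, I1 all integral)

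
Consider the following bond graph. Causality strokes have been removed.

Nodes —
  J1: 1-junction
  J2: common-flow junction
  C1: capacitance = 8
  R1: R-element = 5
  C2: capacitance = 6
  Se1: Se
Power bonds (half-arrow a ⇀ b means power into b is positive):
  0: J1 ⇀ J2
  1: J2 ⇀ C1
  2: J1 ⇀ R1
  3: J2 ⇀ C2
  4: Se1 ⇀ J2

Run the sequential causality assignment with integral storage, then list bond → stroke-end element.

#4 |J2  (Se1 (Se) sets effort on bond)
#1 |J2  (C1 outputs effort q/C1)
#3 |J2  (C2 outputs effort q/C2)
#0 |J1  (closing 1-jn rule on J2)
#2 |R1  (closing 1-jn rule on J1)

#0 →J1
#1 →J2
#2 →R1
#3 →J2
#4 →J2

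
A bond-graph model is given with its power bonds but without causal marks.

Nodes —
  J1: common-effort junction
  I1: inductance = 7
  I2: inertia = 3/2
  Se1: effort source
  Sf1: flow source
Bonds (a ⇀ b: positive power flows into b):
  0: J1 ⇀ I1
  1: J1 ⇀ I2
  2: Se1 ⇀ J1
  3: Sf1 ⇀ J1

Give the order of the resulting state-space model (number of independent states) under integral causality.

b2 →J1  (Se1 (Se) sets effort on bond)
b3 →Sf1  (source Sf1 imposes f)
b0 →I1  (0-jn J1 has e-setter on 2)
b1 →I2  (J1: bond 2 brought effort, rest push out)

2  (I1, I2 all integral)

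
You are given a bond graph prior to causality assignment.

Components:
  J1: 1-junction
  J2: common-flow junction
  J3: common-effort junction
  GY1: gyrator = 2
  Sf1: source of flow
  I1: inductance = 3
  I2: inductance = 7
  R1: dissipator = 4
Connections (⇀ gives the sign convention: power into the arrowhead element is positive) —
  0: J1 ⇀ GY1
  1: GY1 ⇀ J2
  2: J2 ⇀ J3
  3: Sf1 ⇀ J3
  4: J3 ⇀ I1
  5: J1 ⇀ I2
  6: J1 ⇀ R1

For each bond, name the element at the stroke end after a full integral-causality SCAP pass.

b3 |Sf1  (Sf1 fixes flow; stroke at Sf1)
b4 |I1  (I1: I, integral causality)
b2 |J3  (closing 0-jn rule on J3)
b1 |J2  (1-jn J2 has f-setter on 2)
b0 |J1  (GY1: gyrator matches bond 1)
b5 |I2  (prefer integral on I2)
b6 |J1  (J1 flow already set via bond 5)

#0 stroke at J1
#1 stroke at J2
#2 stroke at J3
#3 stroke at Sf1
#4 stroke at I1
#5 stroke at I2
#6 stroke at J1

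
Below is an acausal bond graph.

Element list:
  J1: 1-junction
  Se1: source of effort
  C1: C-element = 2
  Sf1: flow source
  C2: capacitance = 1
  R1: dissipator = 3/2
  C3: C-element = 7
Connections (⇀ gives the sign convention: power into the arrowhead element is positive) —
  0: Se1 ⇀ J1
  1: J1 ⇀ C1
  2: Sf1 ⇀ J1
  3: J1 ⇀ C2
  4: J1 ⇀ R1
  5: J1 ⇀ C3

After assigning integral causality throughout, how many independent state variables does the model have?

3  (C1, C2, C3 all integral)

b0 stroke→J1  (Se1 fixes effort; stroke away)
b2 stroke→Sf1  (Sf1: flow source, stroke at near end)
b1 stroke→J1  (1-jn J1 has f-setter on 2)
b3 stroke→J1  (J1: bond 2 brought flow, rest push out)
b4 stroke→J1  (1-jn J1 has f-setter on 2)
b5 stroke→J1  (J1 flow already set via bond 2)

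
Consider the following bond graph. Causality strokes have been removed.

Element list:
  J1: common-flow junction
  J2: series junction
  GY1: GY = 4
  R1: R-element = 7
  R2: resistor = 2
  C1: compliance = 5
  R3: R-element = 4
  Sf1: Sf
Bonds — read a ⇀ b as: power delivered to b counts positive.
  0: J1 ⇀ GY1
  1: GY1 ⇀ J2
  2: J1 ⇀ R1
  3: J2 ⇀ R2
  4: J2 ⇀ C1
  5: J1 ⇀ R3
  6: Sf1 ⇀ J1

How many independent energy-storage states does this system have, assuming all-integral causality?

bond 6 stroke→Sf1  (Sf1 (Sf) sets flow on bond)
bond 0 stroke→J1  (J1 flow already set via bond 6)
bond 2 stroke→J1  (1-jn J1 has f-setter on 6)
bond 5 stroke→J1  (J1 flow already set via bond 6)
bond 1 stroke→J2  (GY1 both-in/both-out from 0)
bond 4 stroke→J2  (prefer integral on C1)
bond 3 stroke→R2  (closing 1-jn rule on J2)

1  (C1 all integral)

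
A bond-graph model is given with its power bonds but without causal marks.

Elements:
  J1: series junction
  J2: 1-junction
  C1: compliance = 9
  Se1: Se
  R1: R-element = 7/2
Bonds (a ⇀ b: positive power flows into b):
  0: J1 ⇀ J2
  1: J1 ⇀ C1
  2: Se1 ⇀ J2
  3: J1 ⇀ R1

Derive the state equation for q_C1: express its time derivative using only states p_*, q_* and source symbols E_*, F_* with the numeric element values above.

β2 →J2  (source Se1 imposes e)
β0 →J1  (closing 1-jn rule on J2)
β1 →J1  (C1 outputs effort q/C1)
β3 →R1  (only one flow-in slot at J1)

dq_C1/dt = 2*E_Se1/7 - 2*q_C1/63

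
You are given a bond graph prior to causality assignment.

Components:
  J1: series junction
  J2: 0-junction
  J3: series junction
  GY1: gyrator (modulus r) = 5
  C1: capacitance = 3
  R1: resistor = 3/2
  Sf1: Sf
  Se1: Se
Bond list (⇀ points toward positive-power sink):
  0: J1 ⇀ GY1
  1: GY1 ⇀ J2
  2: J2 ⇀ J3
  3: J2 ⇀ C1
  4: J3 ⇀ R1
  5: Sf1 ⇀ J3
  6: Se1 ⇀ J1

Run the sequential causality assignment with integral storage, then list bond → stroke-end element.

β5 |Sf1  (Sf1 (Sf) sets flow on bond)
β6 |J1  (Se1 (Se) sets effort on bond)
β0 |GY1  (J1 needs exactly one f-in)
β2 |J3  (J3: bond 5 brought flow, rest push out)
β4 |J3  (1-jn J3 has f-setter on 5)
β1 |GY1  (GY GY1: same side as bond 0)
β3 |J2  (closing 0-jn rule on J2)

b0 →GY1
b1 →GY1
b2 →J3
b3 →J2
b4 →J3
b5 →Sf1
b6 →J1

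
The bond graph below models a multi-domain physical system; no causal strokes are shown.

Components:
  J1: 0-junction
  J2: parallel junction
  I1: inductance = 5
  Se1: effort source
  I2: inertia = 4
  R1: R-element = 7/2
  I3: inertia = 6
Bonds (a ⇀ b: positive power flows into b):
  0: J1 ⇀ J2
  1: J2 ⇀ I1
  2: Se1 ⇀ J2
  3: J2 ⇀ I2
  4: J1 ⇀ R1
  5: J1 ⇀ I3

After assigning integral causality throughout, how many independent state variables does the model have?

3  (I1, I2, I3 all integral)

bond 2 →J2  (Se1 (Se) sets effort on bond)
bond 0 →J1  (J2: bond 2 brought effort, rest push out)
bond 1 →I1  (common-e at J2 fixed by 2)
bond 3 →I2  (0-jn J2 has e-setter on 2)
bond 4 →R1  (J1: bond 0 brought effort, rest push out)
bond 5 →I3  (0-jn J1 has e-setter on 0)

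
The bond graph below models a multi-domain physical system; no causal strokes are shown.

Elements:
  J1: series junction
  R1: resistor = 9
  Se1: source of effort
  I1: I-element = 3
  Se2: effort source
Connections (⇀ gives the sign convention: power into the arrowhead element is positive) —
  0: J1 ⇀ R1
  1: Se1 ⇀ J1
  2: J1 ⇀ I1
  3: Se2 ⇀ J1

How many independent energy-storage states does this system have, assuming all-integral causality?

1  (I1 all integral)

b1 stroke→J1  (source Se1 imposes e)
b3 stroke→J1  (Se2 (Se) sets effort on bond)
b2 stroke→I1  (I1 integral (f out))
b0 stroke→J1  (J1: bond 2 brought flow, rest push out)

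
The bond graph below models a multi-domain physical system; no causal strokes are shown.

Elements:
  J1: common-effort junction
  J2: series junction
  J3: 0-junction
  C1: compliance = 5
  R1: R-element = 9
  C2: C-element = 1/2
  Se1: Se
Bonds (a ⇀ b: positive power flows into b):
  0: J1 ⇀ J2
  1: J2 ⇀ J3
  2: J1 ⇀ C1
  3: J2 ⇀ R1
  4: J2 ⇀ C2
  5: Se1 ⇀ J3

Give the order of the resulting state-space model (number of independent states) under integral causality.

2  (C1, C2 all integral)

#5 →J3  (source Se1 imposes e)
#1 →J2  (J3 effort already set via bond 5)
#2 →J1  (C1 outputs effort q/C1)
#0 →J2  (0-jn J1 has e-setter on 2)
#4 →J2  (C2 outputs effort q/C2)
#3 →R1  (closing 1-jn rule on J2)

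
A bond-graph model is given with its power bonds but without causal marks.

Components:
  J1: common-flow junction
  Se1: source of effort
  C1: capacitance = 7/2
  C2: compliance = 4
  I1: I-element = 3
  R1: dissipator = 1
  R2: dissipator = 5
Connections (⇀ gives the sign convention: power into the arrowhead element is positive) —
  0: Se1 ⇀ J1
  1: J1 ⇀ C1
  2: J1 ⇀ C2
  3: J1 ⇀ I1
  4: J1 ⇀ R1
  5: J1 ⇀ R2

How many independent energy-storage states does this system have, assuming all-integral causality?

β0 →J1  (Se1 (Se) sets effort on bond)
β1 →J1  (C1 integral (e out))
β2 →J1  (prefer integral on C2)
β3 →I1  (I1 outputs flow p/I1)
β4 →J1  (J1: bond 3 brought flow, rest push out)
β5 →J1  (common-f at J1 fixed by 3)

3  (C1, C2, I1 all integral)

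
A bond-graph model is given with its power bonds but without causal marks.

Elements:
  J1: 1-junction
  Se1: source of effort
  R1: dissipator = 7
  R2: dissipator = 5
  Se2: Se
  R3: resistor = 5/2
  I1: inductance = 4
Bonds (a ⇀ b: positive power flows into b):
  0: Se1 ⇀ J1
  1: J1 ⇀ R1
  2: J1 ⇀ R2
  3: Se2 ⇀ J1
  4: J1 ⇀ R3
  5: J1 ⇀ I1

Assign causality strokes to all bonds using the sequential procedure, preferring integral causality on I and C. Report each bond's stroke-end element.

#0 →J1  (source Se1 imposes e)
#3 →J1  (Se2 fixes effort; stroke away)
#5 →I1  (I1 integral (f out))
#1 →J1  (J1 flow already set via bond 5)
#2 →J1  (J1 flow already set via bond 5)
#4 →J1  (J1: bond 5 brought flow, rest push out)

β0 |J1
β1 |J1
β2 |J1
β3 |J1
β4 |J1
β5 |I1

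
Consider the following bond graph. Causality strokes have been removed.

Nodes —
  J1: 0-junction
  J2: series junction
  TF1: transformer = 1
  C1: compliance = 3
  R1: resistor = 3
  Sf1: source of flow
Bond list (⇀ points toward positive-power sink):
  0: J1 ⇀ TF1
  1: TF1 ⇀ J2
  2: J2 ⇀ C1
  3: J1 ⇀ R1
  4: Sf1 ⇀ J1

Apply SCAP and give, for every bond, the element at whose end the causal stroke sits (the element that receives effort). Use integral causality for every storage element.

b0 stroke at J1
b1 stroke at TF1
b2 stroke at J2
b3 stroke at R1
b4 stroke at Sf1

b4 stroke→Sf1  (Sf1 fixes flow; stroke at Sf1)
b2 stroke→J2  (C1 outputs effort q/C1)
b1 stroke→TF1  (only one flow-in slot at J2)
b0 stroke→J1  (TF1: transformer flips bond 1)
b3 stroke→R1  (0-jn J1 has e-setter on 0)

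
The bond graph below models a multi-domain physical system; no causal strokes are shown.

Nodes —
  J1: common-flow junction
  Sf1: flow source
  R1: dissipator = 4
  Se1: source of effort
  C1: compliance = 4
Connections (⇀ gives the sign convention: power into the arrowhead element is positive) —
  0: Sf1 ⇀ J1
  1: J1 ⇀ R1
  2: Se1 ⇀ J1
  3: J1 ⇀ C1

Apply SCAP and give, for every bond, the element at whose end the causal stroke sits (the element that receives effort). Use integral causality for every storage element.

b0 |Sf1  (Sf1 fixes flow; stroke at Sf1)
b2 |J1  (Se1: effort source, stroke at far end)
b1 |J1  (common-f at J1 fixed by 0)
b3 |J1  (J1 flow already set via bond 0)

b0 |Sf1
b1 |J1
b2 |J1
b3 |J1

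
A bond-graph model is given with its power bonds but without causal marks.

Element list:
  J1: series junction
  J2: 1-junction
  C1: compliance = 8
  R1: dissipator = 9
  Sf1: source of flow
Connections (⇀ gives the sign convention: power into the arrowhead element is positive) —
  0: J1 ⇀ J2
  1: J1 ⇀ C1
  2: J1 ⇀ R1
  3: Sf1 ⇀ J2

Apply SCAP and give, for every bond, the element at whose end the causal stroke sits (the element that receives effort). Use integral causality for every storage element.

bond 0 stroke→J2
bond 1 stroke→J1
bond 2 stroke→J1
bond 3 stroke→Sf1

β3 stroke at Sf1  (Sf1 (Sf) sets flow on bond)
β0 stroke at J2  (1-jn J2 has f-setter on 3)
β1 stroke at J1  (1-jn J1 has f-setter on 0)
β2 stroke at J1  (J1: bond 0 brought flow, rest push out)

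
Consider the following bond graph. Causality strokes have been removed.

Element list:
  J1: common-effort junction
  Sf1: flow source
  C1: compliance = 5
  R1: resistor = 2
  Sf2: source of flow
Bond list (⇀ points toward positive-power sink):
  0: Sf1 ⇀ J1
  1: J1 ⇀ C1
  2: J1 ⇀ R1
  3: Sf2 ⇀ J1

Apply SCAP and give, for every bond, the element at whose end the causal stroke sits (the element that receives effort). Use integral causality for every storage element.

b0 |Sf1
b1 |J1
b2 |R1
b3 |Sf2

bond 0 →Sf1  (Sf1 fixes flow; stroke at Sf1)
bond 3 →Sf2  (source Sf2 imposes f)
bond 1 →J1  (C1: C, integral causality)
bond 2 →R1  (J1 effort already set via bond 1)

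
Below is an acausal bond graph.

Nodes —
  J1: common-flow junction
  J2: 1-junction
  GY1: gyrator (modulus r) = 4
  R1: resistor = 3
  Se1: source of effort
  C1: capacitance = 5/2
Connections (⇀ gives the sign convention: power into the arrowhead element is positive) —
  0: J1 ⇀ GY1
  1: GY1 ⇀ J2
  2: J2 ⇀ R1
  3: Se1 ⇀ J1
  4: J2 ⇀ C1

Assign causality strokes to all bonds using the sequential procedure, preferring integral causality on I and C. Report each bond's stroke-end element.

#0 stroke→GY1
#1 stroke→GY1
#2 stroke→J2
#3 stroke→J1
#4 stroke→J2

#3 stroke→J1  (Se1: effort source, stroke at far end)
#0 stroke→GY1  (only one flow-in slot at J1)
#1 stroke→GY1  (GY GY1: same side as bond 0)
#2 stroke→J2  (common-f at J2 fixed by 1)
#4 stroke→J2  (1-jn J2 has f-setter on 1)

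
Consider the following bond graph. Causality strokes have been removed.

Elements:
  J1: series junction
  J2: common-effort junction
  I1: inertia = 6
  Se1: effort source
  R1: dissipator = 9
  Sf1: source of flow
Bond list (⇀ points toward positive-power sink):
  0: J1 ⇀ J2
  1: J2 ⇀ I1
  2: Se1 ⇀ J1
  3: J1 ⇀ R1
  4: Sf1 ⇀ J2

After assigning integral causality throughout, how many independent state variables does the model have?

b2 →J1  (Se1 fixes effort; stroke away)
b4 →Sf1  (Sf1: flow source, stroke at near end)
b1 →I1  (prefer integral on I1)
b0 →J2  (J2 needs exactly one e-in)
b3 →J1  (J1: bond 0 brought flow, rest push out)

1  (I1 all integral)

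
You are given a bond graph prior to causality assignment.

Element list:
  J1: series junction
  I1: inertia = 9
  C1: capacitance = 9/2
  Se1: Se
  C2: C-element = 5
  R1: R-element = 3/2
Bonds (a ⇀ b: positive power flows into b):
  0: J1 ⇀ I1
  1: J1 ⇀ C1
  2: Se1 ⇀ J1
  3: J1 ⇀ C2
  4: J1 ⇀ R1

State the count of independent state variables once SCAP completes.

3  (C1, C2, I1 all integral)

b2 stroke→J1  (Se1 (Se) sets effort on bond)
b0 stroke→I1  (prefer integral on I1)
b1 stroke→J1  (1-jn J1 has f-setter on 0)
b3 stroke→J1  (J1: bond 0 brought flow, rest push out)
b4 stroke→J1  (common-f at J1 fixed by 0)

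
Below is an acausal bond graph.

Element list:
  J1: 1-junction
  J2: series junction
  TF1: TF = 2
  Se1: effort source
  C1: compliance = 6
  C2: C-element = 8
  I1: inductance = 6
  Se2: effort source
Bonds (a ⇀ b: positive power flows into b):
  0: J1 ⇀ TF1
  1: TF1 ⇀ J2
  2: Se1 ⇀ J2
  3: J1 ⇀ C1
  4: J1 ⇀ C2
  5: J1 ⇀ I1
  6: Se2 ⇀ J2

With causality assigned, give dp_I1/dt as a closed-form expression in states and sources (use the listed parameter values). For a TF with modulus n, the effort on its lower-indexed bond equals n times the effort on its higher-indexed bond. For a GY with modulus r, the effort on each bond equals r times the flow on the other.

β2 stroke→J2  (Se1 (Se) sets effort on bond)
β6 stroke→J2  (Se2 fixes effort; stroke away)
β1 stroke→TF1  (only one flow-in slot at J2)
β0 stroke→J1  (TF1 one-in-one-out from 1)
β3 stroke→J1  (prefer integral on C1)
β4 stroke→J1  (C2: C, integral causality)
β5 stroke→I1  (only one flow-in slot at J1)

dp_I1/dt = 2*E_Se1 + 2*E_Se2 - q_C1/6 - q_C2/8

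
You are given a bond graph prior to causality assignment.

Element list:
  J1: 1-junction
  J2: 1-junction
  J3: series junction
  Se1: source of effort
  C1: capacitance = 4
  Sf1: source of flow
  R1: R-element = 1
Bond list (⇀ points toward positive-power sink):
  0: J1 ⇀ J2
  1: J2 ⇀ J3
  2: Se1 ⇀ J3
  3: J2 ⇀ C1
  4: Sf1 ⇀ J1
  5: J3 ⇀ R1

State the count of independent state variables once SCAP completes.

1  (C1 all integral)

#2 →J3  (Se1 fixes effort; stroke away)
#4 →Sf1  (Sf1 fixes flow; stroke at Sf1)
#0 →J1  (J1: bond 4 brought flow, rest push out)
#1 →J2  (1-jn J2 has f-setter on 0)
#3 →J2  (J2 flow already set via bond 0)
#5 →J3  (1-jn J3 has f-setter on 1)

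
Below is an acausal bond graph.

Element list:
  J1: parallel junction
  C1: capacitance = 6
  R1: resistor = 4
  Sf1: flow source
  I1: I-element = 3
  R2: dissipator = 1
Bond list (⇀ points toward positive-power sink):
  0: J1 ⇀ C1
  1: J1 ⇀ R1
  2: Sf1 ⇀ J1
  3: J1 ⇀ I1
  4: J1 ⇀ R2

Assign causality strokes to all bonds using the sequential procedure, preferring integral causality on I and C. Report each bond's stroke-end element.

b2 |Sf1  (Sf1 fixes flow; stroke at Sf1)
b0 |J1  (prefer integral on C1)
b1 |R1  (J1: bond 0 brought effort, rest push out)
b3 |I1  (J1 effort already set via bond 0)
b4 |R2  (J1: bond 0 brought effort, rest push out)

β0 stroke→J1
β1 stroke→R1
β2 stroke→Sf1
β3 stroke→I1
β4 stroke→R2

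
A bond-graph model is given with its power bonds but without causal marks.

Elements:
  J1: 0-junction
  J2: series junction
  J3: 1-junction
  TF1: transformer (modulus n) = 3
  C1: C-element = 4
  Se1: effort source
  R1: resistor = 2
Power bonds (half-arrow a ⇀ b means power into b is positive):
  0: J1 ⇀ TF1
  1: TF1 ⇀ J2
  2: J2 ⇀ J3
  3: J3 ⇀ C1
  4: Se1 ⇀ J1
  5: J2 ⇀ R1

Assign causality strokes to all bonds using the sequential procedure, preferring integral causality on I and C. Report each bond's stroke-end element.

#4 →J1  (Se1: effort source, stroke at far end)
#0 →TF1  (common-e at J1 fixed by 4)
#1 →J2  (through TF1, causality passes straight; one stroke at TF1)
#3 →J3  (C1: C, integral causality)
#2 →J2  (J3: last free bond brings flow in)
#5 →R1  (only one flow-in slot at J2)

β0 stroke at TF1
β1 stroke at J2
β2 stroke at J2
β3 stroke at J3
β4 stroke at J1
β5 stroke at R1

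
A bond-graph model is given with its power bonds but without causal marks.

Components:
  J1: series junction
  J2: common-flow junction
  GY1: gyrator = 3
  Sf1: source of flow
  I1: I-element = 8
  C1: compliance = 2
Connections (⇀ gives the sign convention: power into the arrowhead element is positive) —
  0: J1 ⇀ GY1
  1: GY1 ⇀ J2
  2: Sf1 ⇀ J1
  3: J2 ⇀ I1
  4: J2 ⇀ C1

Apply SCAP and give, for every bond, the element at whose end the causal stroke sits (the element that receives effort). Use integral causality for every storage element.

b2 →Sf1  (source Sf1 imposes f)
b0 →J1  (1-jn J1 has f-setter on 2)
b1 →J2  (through GY1, causality inverts; strokes same side of GY1)
b3 →I1  (prefer integral on I1)
b4 →J2  (common-f at J2 fixed by 3)

#0 |J1
#1 |J2
#2 |Sf1
#3 |I1
#4 |J2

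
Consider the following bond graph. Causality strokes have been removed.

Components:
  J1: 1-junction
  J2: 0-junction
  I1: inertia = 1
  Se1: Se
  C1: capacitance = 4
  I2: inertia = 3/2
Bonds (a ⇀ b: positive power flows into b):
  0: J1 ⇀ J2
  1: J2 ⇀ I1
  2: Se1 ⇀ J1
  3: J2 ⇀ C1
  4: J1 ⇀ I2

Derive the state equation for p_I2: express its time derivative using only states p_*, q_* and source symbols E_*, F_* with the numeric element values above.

bond 2 stroke→J1  (Se1 (Se) sets effort on bond)
bond 1 stroke→I1  (I1 integral (f out))
bond 3 stroke→J2  (prefer integral on C1)
bond 0 stroke→J1  (0-jn J2 has e-setter on 3)
bond 4 stroke→I2  (only one flow-in slot at J1)

dp_I2/dt = E_Se1 - q_C1/4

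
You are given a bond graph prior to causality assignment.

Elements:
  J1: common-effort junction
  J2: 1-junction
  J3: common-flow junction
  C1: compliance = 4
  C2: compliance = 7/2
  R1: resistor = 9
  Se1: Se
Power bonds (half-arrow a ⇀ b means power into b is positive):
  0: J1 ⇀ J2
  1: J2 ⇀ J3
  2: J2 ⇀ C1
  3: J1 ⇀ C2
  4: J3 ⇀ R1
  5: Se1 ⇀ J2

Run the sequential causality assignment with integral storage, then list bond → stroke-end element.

#5 stroke→J2  (source Se1 imposes e)
#2 stroke→J2  (C1 outputs effort q/C1)
#3 stroke→J1  (prefer integral on C2)
#0 stroke→J2  (J1: bond 3 brought effort, rest push out)
#1 stroke→J3  (closing 1-jn rule on J2)
#4 stroke→R1  (only one flow-in slot at J3)

β0 stroke at J2
β1 stroke at J3
β2 stroke at J2
β3 stroke at J1
β4 stroke at R1
β5 stroke at J2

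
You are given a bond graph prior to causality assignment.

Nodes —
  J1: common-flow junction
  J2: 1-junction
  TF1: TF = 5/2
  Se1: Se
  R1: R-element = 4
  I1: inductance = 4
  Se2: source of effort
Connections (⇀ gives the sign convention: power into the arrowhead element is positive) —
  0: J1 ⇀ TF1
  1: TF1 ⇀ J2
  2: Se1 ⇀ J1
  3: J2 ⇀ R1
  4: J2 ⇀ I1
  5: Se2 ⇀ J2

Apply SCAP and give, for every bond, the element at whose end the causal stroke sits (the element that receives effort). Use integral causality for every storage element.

#0 stroke at TF1
#1 stroke at J2
#2 stroke at J1
#3 stroke at J2
#4 stroke at I1
#5 stroke at J2

bond 2 stroke→J1  (source Se1 imposes e)
bond 5 stroke→J2  (Se2 (Se) sets effort on bond)
bond 0 stroke→TF1  (J1 needs exactly one f-in)
bond 1 stroke→J2  (TF TF1: opposite of bond 0)
bond 4 stroke→I1  (I1 outputs flow p/I1)
bond 3 stroke→J2  (J2: bond 4 brought flow, rest push out)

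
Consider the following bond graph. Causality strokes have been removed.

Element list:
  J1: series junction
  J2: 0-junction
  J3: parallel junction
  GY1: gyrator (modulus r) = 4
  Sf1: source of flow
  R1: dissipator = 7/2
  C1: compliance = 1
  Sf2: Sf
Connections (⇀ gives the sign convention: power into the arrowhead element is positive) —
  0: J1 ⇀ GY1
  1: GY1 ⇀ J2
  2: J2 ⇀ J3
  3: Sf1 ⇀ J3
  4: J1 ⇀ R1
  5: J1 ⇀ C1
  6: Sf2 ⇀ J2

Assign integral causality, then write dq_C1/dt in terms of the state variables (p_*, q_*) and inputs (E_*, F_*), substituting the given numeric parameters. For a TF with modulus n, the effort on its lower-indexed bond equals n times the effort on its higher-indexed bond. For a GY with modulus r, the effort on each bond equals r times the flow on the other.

#3 stroke at Sf1  (Sf1 (Sf) sets flow on bond)
#6 stroke at Sf2  (source Sf2 imposes f)
#2 stroke at J3  (J3: last free bond brings effort in)
#1 stroke at J2  (only one effort-in slot at J2)
#0 stroke at J1  (GY1: gyrator matches bond 1)
#5 stroke at J1  (prefer integral on C1)
#4 stroke at R1  (closing 1-jn rule on J1)

dq_C1/dt = 8*F_Sf1/7 + 8*F_Sf2/7 - 2*q_C1/7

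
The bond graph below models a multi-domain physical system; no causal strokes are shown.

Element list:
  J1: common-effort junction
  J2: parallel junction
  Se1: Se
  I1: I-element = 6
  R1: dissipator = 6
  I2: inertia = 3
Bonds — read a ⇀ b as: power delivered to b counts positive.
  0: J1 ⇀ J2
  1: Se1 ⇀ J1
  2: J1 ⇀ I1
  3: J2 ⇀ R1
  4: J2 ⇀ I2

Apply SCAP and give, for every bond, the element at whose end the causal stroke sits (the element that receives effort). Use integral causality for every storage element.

β1 stroke→J1  (Se1 fixes effort; stroke away)
β0 stroke→J2  (J1 effort already set via bond 1)
β2 stroke→I1  (0-jn J1 has e-setter on 1)
β3 stroke→R1  (0-jn J2 has e-setter on 0)
β4 stroke→I2  (0-jn J2 has e-setter on 0)

b0 |J2
b1 |J1
b2 |I1
b3 |R1
b4 |I2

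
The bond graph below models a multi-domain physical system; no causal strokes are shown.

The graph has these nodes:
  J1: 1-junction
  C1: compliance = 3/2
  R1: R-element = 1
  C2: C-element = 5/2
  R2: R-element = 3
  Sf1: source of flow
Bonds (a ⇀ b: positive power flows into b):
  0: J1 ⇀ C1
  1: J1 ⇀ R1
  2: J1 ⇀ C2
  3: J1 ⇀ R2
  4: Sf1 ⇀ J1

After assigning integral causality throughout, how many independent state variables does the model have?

b4 stroke→Sf1  (Sf1 fixes flow; stroke at Sf1)
b0 stroke→J1  (1-jn J1 has f-setter on 4)
b1 stroke→J1  (common-f at J1 fixed by 4)
b2 stroke→J1  (J1: bond 4 brought flow, rest push out)
b3 stroke→J1  (common-f at J1 fixed by 4)

2  (C1, C2 all integral)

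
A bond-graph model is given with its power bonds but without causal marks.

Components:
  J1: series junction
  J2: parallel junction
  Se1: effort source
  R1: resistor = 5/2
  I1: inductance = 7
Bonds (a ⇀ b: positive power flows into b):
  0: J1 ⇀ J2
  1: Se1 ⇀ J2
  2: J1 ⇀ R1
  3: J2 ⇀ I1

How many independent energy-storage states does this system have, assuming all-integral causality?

1  (I1 all integral)

#1 stroke→J2  (Se1 fixes effort; stroke away)
#0 stroke→J1  (J2 effort already set via bond 1)
#3 stroke→I1  (J2 effort already set via bond 1)
#2 stroke→R1  (only one flow-in slot at J1)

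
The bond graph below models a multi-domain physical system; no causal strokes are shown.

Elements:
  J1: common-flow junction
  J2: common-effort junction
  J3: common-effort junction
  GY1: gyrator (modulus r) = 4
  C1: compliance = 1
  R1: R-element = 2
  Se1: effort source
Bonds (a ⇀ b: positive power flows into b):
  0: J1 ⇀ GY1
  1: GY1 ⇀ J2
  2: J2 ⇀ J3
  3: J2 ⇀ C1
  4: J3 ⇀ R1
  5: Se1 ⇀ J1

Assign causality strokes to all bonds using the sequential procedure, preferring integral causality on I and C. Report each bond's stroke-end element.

#5 →J1  (Se1 (Se) sets effort on bond)
#0 →GY1  (only one flow-in slot at J1)
#1 →GY1  (GY1: gyrator matches bond 0)
#3 →J2  (C1 integral (e out))
#2 →J3  (common-e at J2 fixed by 3)
#4 →R1  (J3 effort already set via bond 2)

#0 stroke→GY1
#1 stroke→GY1
#2 stroke→J3
#3 stroke→J2
#4 stroke→R1
#5 stroke→J1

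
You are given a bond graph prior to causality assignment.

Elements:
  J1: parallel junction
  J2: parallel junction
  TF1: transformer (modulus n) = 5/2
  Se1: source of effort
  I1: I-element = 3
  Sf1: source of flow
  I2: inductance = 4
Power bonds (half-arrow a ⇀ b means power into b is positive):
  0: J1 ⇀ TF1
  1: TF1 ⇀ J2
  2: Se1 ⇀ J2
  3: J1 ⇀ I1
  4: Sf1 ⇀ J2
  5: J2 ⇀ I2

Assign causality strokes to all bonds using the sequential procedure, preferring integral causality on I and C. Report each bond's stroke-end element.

#2 stroke→J2  (Se1 (Se) sets effort on bond)
#4 stroke→Sf1  (Sf1: flow source, stroke at near end)
#1 stroke→TF1  (common-e at J2 fixed by 2)
#5 stroke→I2  (0-jn J2 has e-setter on 2)
#0 stroke→J1  (TF TF1: opposite of bond 1)
#3 stroke→I1  (common-e at J1 fixed by 0)

β0 →J1
β1 →TF1
β2 →J2
β3 →I1
β4 →Sf1
β5 →I2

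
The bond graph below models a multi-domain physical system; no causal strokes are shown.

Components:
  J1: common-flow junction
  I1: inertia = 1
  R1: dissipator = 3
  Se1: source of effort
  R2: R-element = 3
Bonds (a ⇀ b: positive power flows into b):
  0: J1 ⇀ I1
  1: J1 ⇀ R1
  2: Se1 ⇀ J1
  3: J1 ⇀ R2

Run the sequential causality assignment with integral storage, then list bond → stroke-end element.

b0 stroke→I1
b1 stroke→J1
b2 stroke→J1
b3 stroke→J1

β2 |J1  (Se1 fixes effort; stroke away)
β0 |I1  (prefer integral on I1)
β1 |J1  (J1 flow already set via bond 0)
β3 |J1  (1-jn J1 has f-setter on 0)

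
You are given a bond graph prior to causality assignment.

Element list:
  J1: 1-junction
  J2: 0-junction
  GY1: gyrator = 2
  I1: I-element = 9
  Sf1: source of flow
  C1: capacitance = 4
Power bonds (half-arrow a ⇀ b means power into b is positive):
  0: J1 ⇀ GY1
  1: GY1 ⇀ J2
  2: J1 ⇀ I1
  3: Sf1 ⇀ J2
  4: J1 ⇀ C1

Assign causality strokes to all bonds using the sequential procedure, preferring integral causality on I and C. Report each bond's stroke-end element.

#0 stroke at J1
#1 stroke at J2
#2 stroke at I1
#3 stroke at Sf1
#4 stroke at J1

#3 stroke at Sf1  (Sf1 fixes flow; stroke at Sf1)
#1 stroke at J2  (J2: last free bond brings effort in)
#0 stroke at J1  (GY1 both-in/both-out from 1)
#2 stroke at I1  (I1: I, integral causality)
#4 stroke at J1  (J1 flow already set via bond 2)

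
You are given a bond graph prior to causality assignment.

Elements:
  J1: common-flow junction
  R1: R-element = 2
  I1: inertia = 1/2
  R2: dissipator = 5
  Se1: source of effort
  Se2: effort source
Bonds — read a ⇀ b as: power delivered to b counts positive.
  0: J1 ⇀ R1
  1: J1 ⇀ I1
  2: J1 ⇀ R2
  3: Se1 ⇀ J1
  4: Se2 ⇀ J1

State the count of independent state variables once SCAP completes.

b3 →J1  (source Se1 imposes e)
b4 →J1  (source Se2 imposes e)
b1 →I1  (I1 outputs flow p/I1)
b0 →J1  (J1 flow already set via bond 1)
b2 →J1  (common-f at J1 fixed by 1)

1  (I1 all integral)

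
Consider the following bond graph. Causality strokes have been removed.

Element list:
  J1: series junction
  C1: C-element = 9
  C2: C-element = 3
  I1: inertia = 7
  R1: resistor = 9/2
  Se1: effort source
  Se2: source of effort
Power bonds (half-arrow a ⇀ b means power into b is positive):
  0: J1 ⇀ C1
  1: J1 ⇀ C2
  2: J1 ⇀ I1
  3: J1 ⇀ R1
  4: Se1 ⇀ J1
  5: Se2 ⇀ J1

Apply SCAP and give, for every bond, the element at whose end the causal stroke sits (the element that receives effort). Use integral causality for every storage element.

β4 →J1  (Se1 fixes effort; stroke away)
β5 →J1  (source Se2 imposes e)
β0 →J1  (C1 outputs effort q/C1)
β1 →J1  (C2 outputs effort q/C2)
β2 →I1  (prefer integral on I1)
β3 →J1  (1-jn J1 has f-setter on 2)

bond 0 stroke→J1
bond 1 stroke→J1
bond 2 stroke→I1
bond 3 stroke→J1
bond 4 stroke→J1
bond 5 stroke→J1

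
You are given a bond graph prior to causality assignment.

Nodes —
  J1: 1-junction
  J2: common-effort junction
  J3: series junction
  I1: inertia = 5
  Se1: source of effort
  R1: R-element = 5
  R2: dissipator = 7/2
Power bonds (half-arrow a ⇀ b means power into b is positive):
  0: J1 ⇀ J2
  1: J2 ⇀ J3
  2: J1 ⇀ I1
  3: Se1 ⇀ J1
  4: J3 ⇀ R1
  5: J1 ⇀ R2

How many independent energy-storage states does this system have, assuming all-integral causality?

1  (I1 all integral)

β3 →J1  (Se1: effort source, stroke at far end)
β2 →I1  (I1: I, integral causality)
β0 →J1  (J1: bond 2 brought flow, rest push out)
β5 →J1  (J1 flow already set via bond 2)
β1 →J2  (closing 0-jn rule on J2)
β4 →J3  (J3: bond 1 brought flow, rest push out)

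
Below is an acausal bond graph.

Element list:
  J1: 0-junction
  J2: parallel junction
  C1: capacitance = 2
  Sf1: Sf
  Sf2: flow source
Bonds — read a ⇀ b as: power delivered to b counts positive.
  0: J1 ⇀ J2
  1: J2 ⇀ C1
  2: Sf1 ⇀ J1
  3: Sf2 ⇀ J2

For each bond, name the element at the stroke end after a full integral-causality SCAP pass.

#0 →J1
#1 →J2
#2 →Sf1
#3 →Sf2

b2 →Sf1  (source Sf1 imposes f)
b3 →Sf2  (source Sf2 imposes f)
b0 →J1  (only one effort-in slot at J1)
b1 →J2  (only one effort-in slot at J2)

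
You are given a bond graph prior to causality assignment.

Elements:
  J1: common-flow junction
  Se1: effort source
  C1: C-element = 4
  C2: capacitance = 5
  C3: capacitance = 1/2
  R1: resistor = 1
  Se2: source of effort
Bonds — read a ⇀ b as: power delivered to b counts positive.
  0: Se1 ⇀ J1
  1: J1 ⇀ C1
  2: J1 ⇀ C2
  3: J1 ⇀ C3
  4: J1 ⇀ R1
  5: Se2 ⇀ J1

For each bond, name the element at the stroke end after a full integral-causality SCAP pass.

β0 →J1
β1 →J1
β2 →J1
β3 →J1
β4 →R1
β5 →J1

b0 →J1  (Se1 fixes effort; stroke away)
b5 →J1  (Se2 (Se) sets effort on bond)
b1 →J1  (C1 outputs effort q/C1)
b2 →J1  (prefer integral on C2)
b3 →J1  (C3: C, integral causality)
b4 →R1  (closing 1-jn rule on J1)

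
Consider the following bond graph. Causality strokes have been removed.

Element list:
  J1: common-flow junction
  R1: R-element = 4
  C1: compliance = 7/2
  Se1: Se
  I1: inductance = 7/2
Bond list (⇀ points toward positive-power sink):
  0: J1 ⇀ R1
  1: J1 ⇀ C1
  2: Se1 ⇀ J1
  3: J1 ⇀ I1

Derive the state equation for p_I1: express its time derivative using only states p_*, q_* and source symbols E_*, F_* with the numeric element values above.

dp_I1/dt = E_Se1 - 8*p_I1/7 - 2*q_C1/7

bond 2 stroke→J1  (Se1: effort source, stroke at far end)
bond 1 stroke→J1  (C1 outputs effort q/C1)
bond 3 stroke→I1  (I1: I, integral causality)
bond 0 stroke→J1  (J1 flow already set via bond 3)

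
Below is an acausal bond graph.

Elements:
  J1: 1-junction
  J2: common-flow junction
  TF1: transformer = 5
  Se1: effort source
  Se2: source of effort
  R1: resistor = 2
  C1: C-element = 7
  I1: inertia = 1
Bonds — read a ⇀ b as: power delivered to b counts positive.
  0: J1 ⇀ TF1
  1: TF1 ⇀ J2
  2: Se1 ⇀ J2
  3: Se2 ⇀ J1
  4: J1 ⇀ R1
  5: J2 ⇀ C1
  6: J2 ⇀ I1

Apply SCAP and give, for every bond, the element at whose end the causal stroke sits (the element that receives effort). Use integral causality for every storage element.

#0 |TF1
#1 |J2
#2 |J2
#3 |J1
#4 |J1
#5 |J2
#6 |I1

β2 stroke at J2  (source Se1 imposes e)
β3 stroke at J1  (Se2 (Se) sets effort on bond)
β5 stroke at J2  (C1 outputs effort q/C1)
β6 stroke at I1  (prefer integral on I1)
β1 stroke at J2  (1-jn J2 has f-setter on 6)
β0 stroke at TF1  (TF1: transformer flips bond 1)
β4 stroke at J1  (1-jn J1 has f-setter on 0)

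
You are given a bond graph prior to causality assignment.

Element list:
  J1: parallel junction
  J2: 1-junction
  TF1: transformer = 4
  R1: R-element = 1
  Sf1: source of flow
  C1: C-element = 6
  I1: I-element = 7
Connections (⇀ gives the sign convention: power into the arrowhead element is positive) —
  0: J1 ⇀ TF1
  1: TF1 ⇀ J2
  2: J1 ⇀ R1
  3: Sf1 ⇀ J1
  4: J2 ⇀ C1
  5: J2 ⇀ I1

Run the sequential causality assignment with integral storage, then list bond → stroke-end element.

b0 stroke at TF1
b1 stroke at J2
b2 stroke at J1
b3 stroke at Sf1
b4 stroke at J2
b5 stroke at I1

b3 →Sf1  (Sf1: flow source, stroke at near end)
b4 →J2  (C1 integral (e out))
b5 →I1  (I1 integral (f out))
b1 →J2  (common-f at J2 fixed by 5)
b0 →TF1  (TF1 one-in-one-out from 1)
b2 →J1  (only one effort-in slot at J1)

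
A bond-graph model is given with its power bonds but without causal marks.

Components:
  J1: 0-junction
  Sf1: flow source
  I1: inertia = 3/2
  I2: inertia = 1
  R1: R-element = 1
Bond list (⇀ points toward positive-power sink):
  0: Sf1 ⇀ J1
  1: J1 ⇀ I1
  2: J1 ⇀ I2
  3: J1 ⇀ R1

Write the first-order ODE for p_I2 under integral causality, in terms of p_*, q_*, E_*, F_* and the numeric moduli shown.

β0 stroke→Sf1  (Sf1: flow source, stroke at near end)
β1 stroke→I1  (prefer integral on I1)
β2 stroke→I2  (I2: I, integral causality)
β3 stroke→J1  (J1: last free bond brings effort in)

dp_I2/dt = F_Sf1 - 2*p_I1/3 - p_I2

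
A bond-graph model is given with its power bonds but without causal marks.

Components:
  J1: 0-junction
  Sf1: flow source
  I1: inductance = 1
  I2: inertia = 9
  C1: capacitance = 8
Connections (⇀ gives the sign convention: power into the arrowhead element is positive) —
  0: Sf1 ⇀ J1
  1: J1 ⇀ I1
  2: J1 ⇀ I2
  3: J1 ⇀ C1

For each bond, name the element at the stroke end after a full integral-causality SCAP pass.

β0 |Sf1  (Sf1 (Sf) sets flow on bond)
β1 |I1  (I1 outputs flow p/I1)
β2 |I2  (I2 integral (f out))
β3 |J1  (closing 0-jn rule on J1)

β0 |Sf1
β1 |I1
β2 |I2
β3 |J1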